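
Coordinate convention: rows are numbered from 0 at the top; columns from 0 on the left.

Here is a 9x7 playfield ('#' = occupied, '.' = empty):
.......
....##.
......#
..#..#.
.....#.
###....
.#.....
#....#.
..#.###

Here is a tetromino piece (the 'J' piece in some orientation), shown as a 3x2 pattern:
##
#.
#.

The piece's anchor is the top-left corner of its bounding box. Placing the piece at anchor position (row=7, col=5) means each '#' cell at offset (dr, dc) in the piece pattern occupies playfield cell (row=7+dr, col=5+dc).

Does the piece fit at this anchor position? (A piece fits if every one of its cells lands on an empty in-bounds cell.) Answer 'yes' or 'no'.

Check each piece cell at anchor (7, 5):
  offset (0,0) -> (7,5): occupied ('#') -> FAIL
  offset (0,1) -> (7,6): empty -> OK
  offset (1,0) -> (8,5): occupied ('#') -> FAIL
  offset (2,0) -> (9,5): out of bounds -> FAIL
All cells valid: no

Answer: no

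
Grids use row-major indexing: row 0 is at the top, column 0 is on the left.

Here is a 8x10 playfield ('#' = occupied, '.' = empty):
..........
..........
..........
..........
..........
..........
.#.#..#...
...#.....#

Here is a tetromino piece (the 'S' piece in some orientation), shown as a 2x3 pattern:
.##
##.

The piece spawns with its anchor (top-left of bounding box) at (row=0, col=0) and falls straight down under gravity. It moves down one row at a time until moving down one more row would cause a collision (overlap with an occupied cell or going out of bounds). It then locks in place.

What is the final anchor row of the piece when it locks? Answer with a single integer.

Answer: 4

Derivation:
Spawn at (row=0, col=0). Try each row:
  row 0: fits
  row 1: fits
  row 2: fits
  row 3: fits
  row 4: fits
  row 5: blocked -> lock at row 4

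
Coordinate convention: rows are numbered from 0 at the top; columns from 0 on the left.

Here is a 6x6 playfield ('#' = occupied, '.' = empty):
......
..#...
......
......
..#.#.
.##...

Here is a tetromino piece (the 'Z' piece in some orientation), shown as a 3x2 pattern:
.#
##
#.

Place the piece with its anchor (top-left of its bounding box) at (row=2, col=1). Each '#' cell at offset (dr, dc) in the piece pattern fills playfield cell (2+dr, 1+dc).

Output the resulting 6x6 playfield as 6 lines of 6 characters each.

Fill (2+0,1+1) = (2,2)
Fill (2+1,1+0) = (3,1)
Fill (2+1,1+1) = (3,2)
Fill (2+2,1+0) = (4,1)

Answer: ......
..#...
..#...
.##...
.##.#.
.##...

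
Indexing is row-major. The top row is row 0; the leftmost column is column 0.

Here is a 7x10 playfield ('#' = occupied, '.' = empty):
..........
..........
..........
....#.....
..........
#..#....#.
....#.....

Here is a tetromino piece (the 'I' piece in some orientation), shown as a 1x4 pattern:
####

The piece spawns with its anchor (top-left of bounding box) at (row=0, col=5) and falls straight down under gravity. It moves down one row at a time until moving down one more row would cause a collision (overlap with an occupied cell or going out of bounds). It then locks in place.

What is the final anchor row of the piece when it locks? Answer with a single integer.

Answer: 4

Derivation:
Spawn at (row=0, col=5). Try each row:
  row 0: fits
  row 1: fits
  row 2: fits
  row 3: fits
  row 4: fits
  row 5: blocked -> lock at row 4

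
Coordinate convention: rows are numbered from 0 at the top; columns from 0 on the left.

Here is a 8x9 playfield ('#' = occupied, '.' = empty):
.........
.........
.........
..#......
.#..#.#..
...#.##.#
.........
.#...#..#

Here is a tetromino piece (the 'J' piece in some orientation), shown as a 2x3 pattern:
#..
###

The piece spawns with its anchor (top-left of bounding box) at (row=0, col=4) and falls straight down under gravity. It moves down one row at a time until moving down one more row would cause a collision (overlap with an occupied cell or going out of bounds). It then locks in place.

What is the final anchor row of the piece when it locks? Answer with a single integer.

Answer: 2

Derivation:
Spawn at (row=0, col=4). Try each row:
  row 0: fits
  row 1: fits
  row 2: fits
  row 3: blocked -> lock at row 2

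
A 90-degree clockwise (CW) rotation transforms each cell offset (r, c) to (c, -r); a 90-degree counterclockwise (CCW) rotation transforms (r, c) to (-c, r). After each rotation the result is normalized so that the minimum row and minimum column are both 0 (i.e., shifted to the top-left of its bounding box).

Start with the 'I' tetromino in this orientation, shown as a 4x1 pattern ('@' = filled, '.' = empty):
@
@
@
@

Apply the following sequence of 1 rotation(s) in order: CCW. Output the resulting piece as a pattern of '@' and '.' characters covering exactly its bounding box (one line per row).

Start:
@
@
@
@
After rotation 1 (CCW):
@@@@

Answer: @@@@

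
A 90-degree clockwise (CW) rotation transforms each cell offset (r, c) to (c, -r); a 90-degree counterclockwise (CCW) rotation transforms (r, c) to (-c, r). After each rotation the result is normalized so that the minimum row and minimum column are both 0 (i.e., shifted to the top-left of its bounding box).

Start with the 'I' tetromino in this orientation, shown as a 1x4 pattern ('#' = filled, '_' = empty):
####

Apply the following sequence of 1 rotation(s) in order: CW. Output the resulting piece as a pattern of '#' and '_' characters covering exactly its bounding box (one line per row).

Answer: #
#
#
#

Derivation:
Start:
####
After rotation 1 (CW):
#
#
#
#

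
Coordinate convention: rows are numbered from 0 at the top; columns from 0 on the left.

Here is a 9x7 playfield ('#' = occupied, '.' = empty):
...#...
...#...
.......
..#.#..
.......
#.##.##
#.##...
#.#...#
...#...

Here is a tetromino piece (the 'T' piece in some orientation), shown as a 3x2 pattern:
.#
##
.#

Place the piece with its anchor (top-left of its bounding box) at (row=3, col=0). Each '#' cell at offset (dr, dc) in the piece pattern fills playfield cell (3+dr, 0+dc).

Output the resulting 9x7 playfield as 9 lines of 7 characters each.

Fill (3+0,0+1) = (3,1)
Fill (3+1,0+0) = (4,0)
Fill (3+1,0+1) = (4,1)
Fill (3+2,0+1) = (5,1)

Answer: ...#...
...#...
.......
.##.#..
##.....
####.##
#.##...
#.#...#
...#...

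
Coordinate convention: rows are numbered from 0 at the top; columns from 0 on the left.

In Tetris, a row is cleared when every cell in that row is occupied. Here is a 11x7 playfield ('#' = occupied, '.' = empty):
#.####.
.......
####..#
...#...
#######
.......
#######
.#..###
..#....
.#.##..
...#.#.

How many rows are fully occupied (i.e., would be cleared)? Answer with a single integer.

Check each row:
  row 0: 2 empty cells -> not full
  row 1: 7 empty cells -> not full
  row 2: 2 empty cells -> not full
  row 3: 6 empty cells -> not full
  row 4: 0 empty cells -> FULL (clear)
  row 5: 7 empty cells -> not full
  row 6: 0 empty cells -> FULL (clear)
  row 7: 3 empty cells -> not full
  row 8: 6 empty cells -> not full
  row 9: 4 empty cells -> not full
  row 10: 5 empty cells -> not full
Total rows cleared: 2

Answer: 2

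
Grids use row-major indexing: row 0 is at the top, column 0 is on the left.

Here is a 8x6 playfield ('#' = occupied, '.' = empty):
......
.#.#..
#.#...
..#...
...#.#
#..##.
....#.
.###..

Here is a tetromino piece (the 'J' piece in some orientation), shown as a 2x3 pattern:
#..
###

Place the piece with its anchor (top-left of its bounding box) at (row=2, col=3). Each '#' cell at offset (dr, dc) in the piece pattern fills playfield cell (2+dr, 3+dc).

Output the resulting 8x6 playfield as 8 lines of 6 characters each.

Fill (2+0,3+0) = (2,3)
Fill (2+1,3+0) = (3,3)
Fill (2+1,3+1) = (3,4)
Fill (2+1,3+2) = (3,5)

Answer: ......
.#.#..
#.##..
..####
...#.#
#..##.
....#.
.###..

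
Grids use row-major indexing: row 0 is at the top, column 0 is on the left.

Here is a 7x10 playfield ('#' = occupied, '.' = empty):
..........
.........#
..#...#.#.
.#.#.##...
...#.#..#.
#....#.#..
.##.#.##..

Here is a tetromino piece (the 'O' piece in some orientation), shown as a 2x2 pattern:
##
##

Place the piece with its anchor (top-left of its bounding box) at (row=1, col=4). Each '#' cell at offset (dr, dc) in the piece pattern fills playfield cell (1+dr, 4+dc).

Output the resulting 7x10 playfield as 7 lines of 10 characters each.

Answer: ..........
....##...#
..#.###.#.
.#.#.##...
...#.#..#.
#....#.#..
.##.#.##..

Derivation:
Fill (1+0,4+0) = (1,4)
Fill (1+0,4+1) = (1,5)
Fill (1+1,4+0) = (2,4)
Fill (1+1,4+1) = (2,5)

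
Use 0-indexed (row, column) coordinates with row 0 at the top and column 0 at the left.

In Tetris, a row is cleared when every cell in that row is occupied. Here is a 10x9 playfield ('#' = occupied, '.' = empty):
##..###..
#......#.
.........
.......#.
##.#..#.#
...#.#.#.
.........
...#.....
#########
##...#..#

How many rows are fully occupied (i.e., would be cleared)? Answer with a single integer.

Answer: 1

Derivation:
Check each row:
  row 0: 4 empty cells -> not full
  row 1: 7 empty cells -> not full
  row 2: 9 empty cells -> not full
  row 3: 8 empty cells -> not full
  row 4: 4 empty cells -> not full
  row 5: 6 empty cells -> not full
  row 6: 9 empty cells -> not full
  row 7: 8 empty cells -> not full
  row 8: 0 empty cells -> FULL (clear)
  row 9: 5 empty cells -> not full
Total rows cleared: 1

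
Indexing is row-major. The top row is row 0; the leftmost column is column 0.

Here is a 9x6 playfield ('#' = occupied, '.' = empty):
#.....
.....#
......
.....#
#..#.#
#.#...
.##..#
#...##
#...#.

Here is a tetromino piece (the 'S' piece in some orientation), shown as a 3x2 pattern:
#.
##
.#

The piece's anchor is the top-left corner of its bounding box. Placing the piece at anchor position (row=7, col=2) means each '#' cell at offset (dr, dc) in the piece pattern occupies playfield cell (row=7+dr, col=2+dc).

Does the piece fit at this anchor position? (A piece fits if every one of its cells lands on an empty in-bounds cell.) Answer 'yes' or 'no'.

Check each piece cell at anchor (7, 2):
  offset (0,0) -> (7,2): empty -> OK
  offset (1,0) -> (8,2): empty -> OK
  offset (1,1) -> (8,3): empty -> OK
  offset (2,1) -> (9,3): out of bounds -> FAIL
All cells valid: no

Answer: no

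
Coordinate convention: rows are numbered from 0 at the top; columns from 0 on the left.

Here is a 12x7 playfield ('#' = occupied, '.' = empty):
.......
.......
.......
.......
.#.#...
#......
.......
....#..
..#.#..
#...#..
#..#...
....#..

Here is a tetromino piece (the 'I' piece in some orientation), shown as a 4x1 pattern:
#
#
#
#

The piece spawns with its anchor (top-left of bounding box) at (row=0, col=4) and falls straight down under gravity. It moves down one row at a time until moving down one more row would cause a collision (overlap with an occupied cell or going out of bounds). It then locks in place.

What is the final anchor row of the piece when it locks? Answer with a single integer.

Answer: 3

Derivation:
Spawn at (row=0, col=4). Try each row:
  row 0: fits
  row 1: fits
  row 2: fits
  row 3: fits
  row 4: blocked -> lock at row 3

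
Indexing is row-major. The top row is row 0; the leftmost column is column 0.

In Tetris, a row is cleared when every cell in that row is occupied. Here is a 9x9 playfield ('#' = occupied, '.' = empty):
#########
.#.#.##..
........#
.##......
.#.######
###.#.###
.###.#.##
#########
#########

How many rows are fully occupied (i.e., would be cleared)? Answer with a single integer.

Check each row:
  row 0: 0 empty cells -> FULL (clear)
  row 1: 5 empty cells -> not full
  row 2: 8 empty cells -> not full
  row 3: 7 empty cells -> not full
  row 4: 2 empty cells -> not full
  row 5: 2 empty cells -> not full
  row 6: 3 empty cells -> not full
  row 7: 0 empty cells -> FULL (clear)
  row 8: 0 empty cells -> FULL (clear)
Total rows cleared: 3

Answer: 3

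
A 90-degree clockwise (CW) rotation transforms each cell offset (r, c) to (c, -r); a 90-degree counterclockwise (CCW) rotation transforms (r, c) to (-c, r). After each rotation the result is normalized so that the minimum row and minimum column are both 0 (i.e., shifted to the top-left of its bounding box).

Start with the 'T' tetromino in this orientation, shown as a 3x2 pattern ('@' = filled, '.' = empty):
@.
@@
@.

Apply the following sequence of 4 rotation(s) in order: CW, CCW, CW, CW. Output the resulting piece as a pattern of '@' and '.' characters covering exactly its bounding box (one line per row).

Answer: .@
@@
.@

Derivation:
Start:
@.
@@
@.
After rotation 1 (CW):
@@@
.@.
After rotation 2 (CCW):
@.
@@
@.
After rotation 3 (CW):
@@@
.@.
After rotation 4 (CW):
.@
@@
.@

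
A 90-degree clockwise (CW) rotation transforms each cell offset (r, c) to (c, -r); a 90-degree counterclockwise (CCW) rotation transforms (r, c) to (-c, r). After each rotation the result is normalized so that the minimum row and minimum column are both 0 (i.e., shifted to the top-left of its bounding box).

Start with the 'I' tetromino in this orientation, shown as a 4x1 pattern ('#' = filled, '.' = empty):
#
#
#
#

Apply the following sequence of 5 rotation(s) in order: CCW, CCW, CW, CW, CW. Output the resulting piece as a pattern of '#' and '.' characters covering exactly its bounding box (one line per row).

Start:
#
#
#
#
After rotation 1 (CCW):
####
After rotation 2 (CCW):
#
#
#
#
After rotation 3 (CW):
####
After rotation 4 (CW):
#
#
#
#
After rotation 5 (CW):
####

Answer: ####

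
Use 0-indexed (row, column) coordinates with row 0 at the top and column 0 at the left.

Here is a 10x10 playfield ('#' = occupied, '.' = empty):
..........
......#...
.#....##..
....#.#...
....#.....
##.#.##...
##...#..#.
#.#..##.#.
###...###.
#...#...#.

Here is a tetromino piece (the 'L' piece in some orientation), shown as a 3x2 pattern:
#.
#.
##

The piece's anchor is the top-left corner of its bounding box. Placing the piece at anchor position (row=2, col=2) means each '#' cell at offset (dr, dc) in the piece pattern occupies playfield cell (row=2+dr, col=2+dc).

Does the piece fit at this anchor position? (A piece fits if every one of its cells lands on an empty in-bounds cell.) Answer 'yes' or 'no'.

Check each piece cell at anchor (2, 2):
  offset (0,0) -> (2,2): empty -> OK
  offset (1,0) -> (3,2): empty -> OK
  offset (2,0) -> (4,2): empty -> OK
  offset (2,1) -> (4,3): empty -> OK
All cells valid: yes

Answer: yes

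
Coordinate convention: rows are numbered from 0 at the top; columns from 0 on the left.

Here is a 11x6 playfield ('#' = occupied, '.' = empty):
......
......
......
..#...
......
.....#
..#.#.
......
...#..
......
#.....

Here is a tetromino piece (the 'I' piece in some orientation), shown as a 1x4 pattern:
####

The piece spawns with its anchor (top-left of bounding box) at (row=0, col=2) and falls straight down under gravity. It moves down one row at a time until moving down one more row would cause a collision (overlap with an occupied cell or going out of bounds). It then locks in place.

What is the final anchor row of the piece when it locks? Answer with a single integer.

Answer: 2

Derivation:
Spawn at (row=0, col=2). Try each row:
  row 0: fits
  row 1: fits
  row 2: fits
  row 3: blocked -> lock at row 2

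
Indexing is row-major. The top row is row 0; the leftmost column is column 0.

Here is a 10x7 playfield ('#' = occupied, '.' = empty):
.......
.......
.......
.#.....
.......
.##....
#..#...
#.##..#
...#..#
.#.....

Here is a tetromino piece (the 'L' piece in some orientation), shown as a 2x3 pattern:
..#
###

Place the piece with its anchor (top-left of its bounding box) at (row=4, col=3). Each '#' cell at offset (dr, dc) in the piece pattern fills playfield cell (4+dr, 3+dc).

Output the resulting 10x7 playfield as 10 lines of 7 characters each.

Fill (4+0,3+2) = (4,5)
Fill (4+1,3+0) = (5,3)
Fill (4+1,3+1) = (5,4)
Fill (4+1,3+2) = (5,5)

Answer: .......
.......
.......
.#.....
.....#.
.#####.
#..#...
#.##..#
...#..#
.#.....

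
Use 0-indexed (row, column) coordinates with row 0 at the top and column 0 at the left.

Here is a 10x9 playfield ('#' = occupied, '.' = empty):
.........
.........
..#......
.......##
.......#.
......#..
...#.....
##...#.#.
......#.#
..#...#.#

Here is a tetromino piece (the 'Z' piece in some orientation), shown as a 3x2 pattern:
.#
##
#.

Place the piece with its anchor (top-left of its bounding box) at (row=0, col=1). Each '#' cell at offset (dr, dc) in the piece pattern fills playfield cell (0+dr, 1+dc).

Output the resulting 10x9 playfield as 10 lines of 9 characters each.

Answer: ..#......
.##......
.##......
.......##
.......#.
......#..
...#.....
##...#.#.
......#.#
..#...#.#

Derivation:
Fill (0+0,1+1) = (0,2)
Fill (0+1,1+0) = (1,1)
Fill (0+1,1+1) = (1,2)
Fill (0+2,1+0) = (2,1)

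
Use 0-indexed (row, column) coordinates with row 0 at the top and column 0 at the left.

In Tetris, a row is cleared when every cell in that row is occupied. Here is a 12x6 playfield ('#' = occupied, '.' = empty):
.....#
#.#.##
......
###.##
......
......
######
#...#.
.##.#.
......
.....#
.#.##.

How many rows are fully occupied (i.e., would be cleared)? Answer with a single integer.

Check each row:
  row 0: 5 empty cells -> not full
  row 1: 2 empty cells -> not full
  row 2: 6 empty cells -> not full
  row 3: 1 empty cell -> not full
  row 4: 6 empty cells -> not full
  row 5: 6 empty cells -> not full
  row 6: 0 empty cells -> FULL (clear)
  row 7: 4 empty cells -> not full
  row 8: 3 empty cells -> not full
  row 9: 6 empty cells -> not full
  row 10: 5 empty cells -> not full
  row 11: 3 empty cells -> not full
Total rows cleared: 1

Answer: 1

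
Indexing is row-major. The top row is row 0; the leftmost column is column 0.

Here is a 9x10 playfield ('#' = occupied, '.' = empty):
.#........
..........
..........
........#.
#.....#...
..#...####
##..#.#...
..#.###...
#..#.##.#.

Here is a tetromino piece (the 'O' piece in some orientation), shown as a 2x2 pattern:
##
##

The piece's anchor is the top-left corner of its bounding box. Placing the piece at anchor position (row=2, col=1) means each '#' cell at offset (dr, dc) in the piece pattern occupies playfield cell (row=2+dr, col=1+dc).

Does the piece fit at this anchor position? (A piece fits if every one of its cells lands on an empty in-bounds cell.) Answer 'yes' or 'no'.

Answer: yes

Derivation:
Check each piece cell at anchor (2, 1):
  offset (0,0) -> (2,1): empty -> OK
  offset (0,1) -> (2,2): empty -> OK
  offset (1,0) -> (3,1): empty -> OK
  offset (1,1) -> (3,2): empty -> OK
All cells valid: yes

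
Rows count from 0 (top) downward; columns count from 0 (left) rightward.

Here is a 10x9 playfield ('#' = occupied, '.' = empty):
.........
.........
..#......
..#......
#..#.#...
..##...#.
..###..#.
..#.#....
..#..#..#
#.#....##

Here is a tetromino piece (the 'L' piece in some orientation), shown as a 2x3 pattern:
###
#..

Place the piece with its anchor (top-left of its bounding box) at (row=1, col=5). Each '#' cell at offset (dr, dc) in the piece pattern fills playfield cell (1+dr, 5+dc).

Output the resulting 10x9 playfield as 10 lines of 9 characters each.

Fill (1+0,5+0) = (1,5)
Fill (1+0,5+1) = (1,6)
Fill (1+0,5+2) = (1,7)
Fill (1+1,5+0) = (2,5)

Answer: .........
.....###.
..#..#...
..#......
#..#.#...
..##...#.
..###..#.
..#.#....
..#..#..#
#.#....##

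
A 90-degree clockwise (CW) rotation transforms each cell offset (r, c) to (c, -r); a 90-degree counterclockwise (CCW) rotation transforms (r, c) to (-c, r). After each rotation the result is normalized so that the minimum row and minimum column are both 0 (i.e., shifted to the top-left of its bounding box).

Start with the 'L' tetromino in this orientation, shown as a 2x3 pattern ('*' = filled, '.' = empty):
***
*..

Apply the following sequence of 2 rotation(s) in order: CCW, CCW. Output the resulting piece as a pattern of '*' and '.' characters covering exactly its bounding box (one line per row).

Start:
***
*..
After rotation 1 (CCW):
*.
*.
**
After rotation 2 (CCW):
..*
***

Answer: ..*
***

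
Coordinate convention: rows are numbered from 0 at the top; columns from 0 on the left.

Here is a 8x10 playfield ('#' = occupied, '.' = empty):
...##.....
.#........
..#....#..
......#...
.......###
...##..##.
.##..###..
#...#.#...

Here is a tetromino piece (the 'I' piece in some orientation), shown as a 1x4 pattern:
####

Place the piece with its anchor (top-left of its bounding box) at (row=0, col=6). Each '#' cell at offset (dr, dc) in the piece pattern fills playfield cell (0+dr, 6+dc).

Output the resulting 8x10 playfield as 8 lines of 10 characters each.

Answer: ...##.####
.#........
..#....#..
......#...
.......###
...##..##.
.##..###..
#...#.#...

Derivation:
Fill (0+0,6+0) = (0,6)
Fill (0+0,6+1) = (0,7)
Fill (0+0,6+2) = (0,8)
Fill (0+0,6+3) = (0,9)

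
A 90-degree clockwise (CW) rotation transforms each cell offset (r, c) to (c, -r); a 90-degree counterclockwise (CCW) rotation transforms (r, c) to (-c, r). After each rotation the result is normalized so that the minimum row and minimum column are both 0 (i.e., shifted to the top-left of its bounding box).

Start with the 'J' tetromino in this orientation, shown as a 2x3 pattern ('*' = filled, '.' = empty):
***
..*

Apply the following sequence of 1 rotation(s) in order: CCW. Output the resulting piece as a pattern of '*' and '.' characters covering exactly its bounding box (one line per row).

Answer: **
*.
*.

Derivation:
Start:
***
..*
After rotation 1 (CCW):
**
*.
*.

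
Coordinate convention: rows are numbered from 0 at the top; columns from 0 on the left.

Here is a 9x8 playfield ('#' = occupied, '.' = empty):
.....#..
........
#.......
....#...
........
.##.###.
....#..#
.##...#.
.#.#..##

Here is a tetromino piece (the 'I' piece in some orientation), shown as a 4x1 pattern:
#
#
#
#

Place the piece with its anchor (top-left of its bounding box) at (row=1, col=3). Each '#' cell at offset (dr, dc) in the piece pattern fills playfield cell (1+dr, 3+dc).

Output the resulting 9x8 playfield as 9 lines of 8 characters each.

Fill (1+0,3+0) = (1,3)
Fill (1+1,3+0) = (2,3)
Fill (1+2,3+0) = (3,3)
Fill (1+3,3+0) = (4,3)

Answer: .....#..
...#....
#..#....
...##...
...#....
.##.###.
....#..#
.##...#.
.#.#..##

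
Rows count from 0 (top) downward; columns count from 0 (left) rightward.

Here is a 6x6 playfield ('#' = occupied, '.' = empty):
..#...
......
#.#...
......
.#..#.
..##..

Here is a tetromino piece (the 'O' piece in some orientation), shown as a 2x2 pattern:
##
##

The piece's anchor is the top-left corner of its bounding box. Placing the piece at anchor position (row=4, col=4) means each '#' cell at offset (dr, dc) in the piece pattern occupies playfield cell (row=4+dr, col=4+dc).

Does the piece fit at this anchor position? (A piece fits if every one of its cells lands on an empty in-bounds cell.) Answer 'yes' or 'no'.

Check each piece cell at anchor (4, 4):
  offset (0,0) -> (4,4): occupied ('#') -> FAIL
  offset (0,1) -> (4,5): empty -> OK
  offset (1,0) -> (5,4): empty -> OK
  offset (1,1) -> (5,5): empty -> OK
All cells valid: no

Answer: no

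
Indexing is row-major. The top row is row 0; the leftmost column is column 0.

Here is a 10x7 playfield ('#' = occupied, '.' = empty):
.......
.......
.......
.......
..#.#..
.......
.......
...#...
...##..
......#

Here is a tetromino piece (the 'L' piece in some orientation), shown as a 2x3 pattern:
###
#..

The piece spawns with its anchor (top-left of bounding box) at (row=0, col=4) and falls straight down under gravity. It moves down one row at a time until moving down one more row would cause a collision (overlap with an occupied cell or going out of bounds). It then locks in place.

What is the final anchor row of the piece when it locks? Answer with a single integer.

Spawn at (row=0, col=4). Try each row:
  row 0: fits
  row 1: fits
  row 2: fits
  row 3: blocked -> lock at row 2

Answer: 2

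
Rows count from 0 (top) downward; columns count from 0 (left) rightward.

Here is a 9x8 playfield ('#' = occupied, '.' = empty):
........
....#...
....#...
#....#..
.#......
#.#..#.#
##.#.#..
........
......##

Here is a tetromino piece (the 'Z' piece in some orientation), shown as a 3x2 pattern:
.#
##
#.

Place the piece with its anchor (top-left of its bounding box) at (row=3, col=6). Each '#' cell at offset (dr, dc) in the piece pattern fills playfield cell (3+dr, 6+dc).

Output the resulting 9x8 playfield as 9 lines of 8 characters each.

Answer: ........
....#...
....#...
#....#.#
.#....##
#.#..###
##.#.#..
........
......##

Derivation:
Fill (3+0,6+1) = (3,7)
Fill (3+1,6+0) = (4,6)
Fill (3+1,6+1) = (4,7)
Fill (3+2,6+0) = (5,6)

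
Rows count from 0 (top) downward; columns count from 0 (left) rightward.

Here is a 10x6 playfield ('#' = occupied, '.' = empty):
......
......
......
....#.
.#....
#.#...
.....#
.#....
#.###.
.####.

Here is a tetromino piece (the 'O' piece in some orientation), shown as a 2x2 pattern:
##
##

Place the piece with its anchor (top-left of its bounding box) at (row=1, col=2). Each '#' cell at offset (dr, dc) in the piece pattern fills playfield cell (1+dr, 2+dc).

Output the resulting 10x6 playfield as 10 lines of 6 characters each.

Fill (1+0,2+0) = (1,2)
Fill (1+0,2+1) = (1,3)
Fill (1+1,2+0) = (2,2)
Fill (1+1,2+1) = (2,3)

Answer: ......
..##..
..##..
....#.
.#....
#.#...
.....#
.#....
#.###.
.####.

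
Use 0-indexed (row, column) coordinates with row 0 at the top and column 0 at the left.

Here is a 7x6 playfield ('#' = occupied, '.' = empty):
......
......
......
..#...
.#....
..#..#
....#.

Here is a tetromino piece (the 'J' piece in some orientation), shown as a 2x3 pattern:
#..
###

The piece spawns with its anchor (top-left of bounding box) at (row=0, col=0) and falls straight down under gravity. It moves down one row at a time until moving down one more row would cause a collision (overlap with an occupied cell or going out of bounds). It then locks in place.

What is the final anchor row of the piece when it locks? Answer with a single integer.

Spawn at (row=0, col=0). Try each row:
  row 0: fits
  row 1: fits
  row 2: blocked -> lock at row 1

Answer: 1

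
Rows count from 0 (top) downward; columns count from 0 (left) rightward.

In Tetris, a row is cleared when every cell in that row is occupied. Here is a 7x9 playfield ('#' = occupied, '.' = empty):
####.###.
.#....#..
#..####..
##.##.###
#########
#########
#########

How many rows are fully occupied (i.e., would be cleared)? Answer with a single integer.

Check each row:
  row 0: 2 empty cells -> not full
  row 1: 7 empty cells -> not full
  row 2: 4 empty cells -> not full
  row 3: 2 empty cells -> not full
  row 4: 0 empty cells -> FULL (clear)
  row 5: 0 empty cells -> FULL (clear)
  row 6: 0 empty cells -> FULL (clear)
Total rows cleared: 3

Answer: 3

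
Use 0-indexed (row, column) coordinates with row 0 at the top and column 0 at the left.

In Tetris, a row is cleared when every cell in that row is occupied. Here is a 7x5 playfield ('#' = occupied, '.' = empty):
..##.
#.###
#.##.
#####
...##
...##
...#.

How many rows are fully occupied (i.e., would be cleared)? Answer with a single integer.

Answer: 1

Derivation:
Check each row:
  row 0: 3 empty cells -> not full
  row 1: 1 empty cell -> not full
  row 2: 2 empty cells -> not full
  row 3: 0 empty cells -> FULL (clear)
  row 4: 3 empty cells -> not full
  row 5: 3 empty cells -> not full
  row 6: 4 empty cells -> not full
Total rows cleared: 1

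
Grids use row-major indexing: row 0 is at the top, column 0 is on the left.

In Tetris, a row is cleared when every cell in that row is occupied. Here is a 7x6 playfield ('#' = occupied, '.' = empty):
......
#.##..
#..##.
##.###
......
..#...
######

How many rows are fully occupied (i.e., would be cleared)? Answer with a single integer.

Check each row:
  row 0: 6 empty cells -> not full
  row 1: 3 empty cells -> not full
  row 2: 3 empty cells -> not full
  row 3: 1 empty cell -> not full
  row 4: 6 empty cells -> not full
  row 5: 5 empty cells -> not full
  row 6: 0 empty cells -> FULL (clear)
Total rows cleared: 1

Answer: 1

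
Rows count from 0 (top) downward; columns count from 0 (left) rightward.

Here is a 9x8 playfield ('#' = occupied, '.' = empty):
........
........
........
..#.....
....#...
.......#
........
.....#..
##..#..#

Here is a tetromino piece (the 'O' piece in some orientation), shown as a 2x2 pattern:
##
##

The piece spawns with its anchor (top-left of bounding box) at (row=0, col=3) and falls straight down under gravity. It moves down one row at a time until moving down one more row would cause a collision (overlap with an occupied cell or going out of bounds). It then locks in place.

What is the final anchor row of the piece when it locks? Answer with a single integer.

Answer: 2

Derivation:
Spawn at (row=0, col=3). Try each row:
  row 0: fits
  row 1: fits
  row 2: fits
  row 3: blocked -> lock at row 2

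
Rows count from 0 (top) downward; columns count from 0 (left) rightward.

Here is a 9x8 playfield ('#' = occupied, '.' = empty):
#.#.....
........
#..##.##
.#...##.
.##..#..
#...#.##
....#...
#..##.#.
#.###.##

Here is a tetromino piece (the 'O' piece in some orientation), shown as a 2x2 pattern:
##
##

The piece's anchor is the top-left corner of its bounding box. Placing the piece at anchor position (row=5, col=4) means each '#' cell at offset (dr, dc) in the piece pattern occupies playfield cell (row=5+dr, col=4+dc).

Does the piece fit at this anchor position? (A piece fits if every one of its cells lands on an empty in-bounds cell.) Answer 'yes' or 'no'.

Check each piece cell at anchor (5, 4):
  offset (0,0) -> (5,4): occupied ('#') -> FAIL
  offset (0,1) -> (5,5): empty -> OK
  offset (1,0) -> (6,4): occupied ('#') -> FAIL
  offset (1,1) -> (6,5): empty -> OK
All cells valid: no

Answer: no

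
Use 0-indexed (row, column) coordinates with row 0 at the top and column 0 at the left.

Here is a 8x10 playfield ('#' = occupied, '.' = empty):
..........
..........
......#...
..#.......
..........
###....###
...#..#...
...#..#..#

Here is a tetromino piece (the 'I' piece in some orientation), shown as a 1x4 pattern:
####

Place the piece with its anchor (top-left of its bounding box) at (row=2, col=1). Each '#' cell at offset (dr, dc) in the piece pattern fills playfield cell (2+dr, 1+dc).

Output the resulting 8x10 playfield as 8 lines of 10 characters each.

Fill (2+0,1+0) = (2,1)
Fill (2+0,1+1) = (2,2)
Fill (2+0,1+2) = (2,3)
Fill (2+0,1+3) = (2,4)

Answer: ..........
..........
.####.#...
..#.......
..........
###....###
...#..#...
...#..#..#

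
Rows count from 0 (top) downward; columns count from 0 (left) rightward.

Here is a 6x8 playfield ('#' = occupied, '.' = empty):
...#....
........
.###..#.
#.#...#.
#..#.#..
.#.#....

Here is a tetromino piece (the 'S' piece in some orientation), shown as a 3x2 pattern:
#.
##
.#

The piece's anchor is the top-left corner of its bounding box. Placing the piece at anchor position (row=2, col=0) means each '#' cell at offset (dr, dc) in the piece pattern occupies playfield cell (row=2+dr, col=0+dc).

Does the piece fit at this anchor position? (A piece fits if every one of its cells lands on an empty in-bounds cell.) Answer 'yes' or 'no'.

Check each piece cell at anchor (2, 0):
  offset (0,0) -> (2,0): empty -> OK
  offset (1,0) -> (3,0): occupied ('#') -> FAIL
  offset (1,1) -> (3,1): empty -> OK
  offset (2,1) -> (4,1): empty -> OK
All cells valid: no

Answer: no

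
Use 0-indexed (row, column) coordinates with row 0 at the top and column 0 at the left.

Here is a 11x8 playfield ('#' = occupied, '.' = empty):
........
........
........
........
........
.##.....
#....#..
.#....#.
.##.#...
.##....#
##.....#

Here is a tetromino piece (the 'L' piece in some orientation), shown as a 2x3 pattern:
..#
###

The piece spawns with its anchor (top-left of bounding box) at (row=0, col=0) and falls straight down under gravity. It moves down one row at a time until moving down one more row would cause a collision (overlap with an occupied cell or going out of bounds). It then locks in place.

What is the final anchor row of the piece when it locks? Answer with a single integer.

Answer: 3

Derivation:
Spawn at (row=0, col=0). Try each row:
  row 0: fits
  row 1: fits
  row 2: fits
  row 3: fits
  row 4: blocked -> lock at row 3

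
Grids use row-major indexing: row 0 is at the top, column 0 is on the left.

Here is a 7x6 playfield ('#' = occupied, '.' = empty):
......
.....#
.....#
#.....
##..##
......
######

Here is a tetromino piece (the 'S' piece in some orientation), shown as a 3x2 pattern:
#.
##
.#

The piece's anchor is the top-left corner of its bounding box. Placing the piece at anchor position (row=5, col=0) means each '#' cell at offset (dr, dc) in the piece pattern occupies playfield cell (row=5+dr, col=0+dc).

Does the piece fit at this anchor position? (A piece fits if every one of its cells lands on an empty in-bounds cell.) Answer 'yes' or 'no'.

Answer: no

Derivation:
Check each piece cell at anchor (5, 0):
  offset (0,0) -> (5,0): empty -> OK
  offset (1,0) -> (6,0): occupied ('#') -> FAIL
  offset (1,1) -> (6,1): occupied ('#') -> FAIL
  offset (2,1) -> (7,1): out of bounds -> FAIL
All cells valid: no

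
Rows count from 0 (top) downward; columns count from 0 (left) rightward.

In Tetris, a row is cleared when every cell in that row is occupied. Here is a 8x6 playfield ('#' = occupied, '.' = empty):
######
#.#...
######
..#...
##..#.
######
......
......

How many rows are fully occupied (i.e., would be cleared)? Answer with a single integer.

Check each row:
  row 0: 0 empty cells -> FULL (clear)
  row 1: 4 empty cells -> not full
  row 2: 0 empty cells -> FULL (clear)
  row 3: 5 empty cells -> not full
  row 4: 3 empty cells -> not full
  row 5: 0 empty cells -> FULL (clear)
  row 6: 6 empty cells -> not full
  row 7: 6 empty cells -> not full
Total rows cleared: 3

Answer: 3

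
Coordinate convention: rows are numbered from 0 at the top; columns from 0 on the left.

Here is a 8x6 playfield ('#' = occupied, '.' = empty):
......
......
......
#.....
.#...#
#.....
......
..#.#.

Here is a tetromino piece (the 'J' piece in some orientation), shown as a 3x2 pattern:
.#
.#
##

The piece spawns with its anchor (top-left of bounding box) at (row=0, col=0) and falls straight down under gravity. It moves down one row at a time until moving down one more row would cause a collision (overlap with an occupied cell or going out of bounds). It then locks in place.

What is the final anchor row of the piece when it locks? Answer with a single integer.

Answer: 0

Derivation:
Spawn at (row=0, col=0). Try each row:
  row 0: fits
  row 1: blocked -> lock at row 0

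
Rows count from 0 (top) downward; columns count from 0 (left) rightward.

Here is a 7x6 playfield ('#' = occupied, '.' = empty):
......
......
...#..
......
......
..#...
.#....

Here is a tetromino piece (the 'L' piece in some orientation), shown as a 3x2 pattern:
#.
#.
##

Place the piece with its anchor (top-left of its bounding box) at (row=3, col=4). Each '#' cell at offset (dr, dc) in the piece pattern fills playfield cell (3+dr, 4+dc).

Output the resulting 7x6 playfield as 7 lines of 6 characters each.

Answer: ......
......
...#..
....#.
....#.
..#.##
.#....

Derivation:
Fill (3+0,4+0) = (3,4)
Fill (3+1,4+0) = (4,4)
Fill (3+2,4+0) = (5,4)
Fill (3+2,4+1) = (5,5)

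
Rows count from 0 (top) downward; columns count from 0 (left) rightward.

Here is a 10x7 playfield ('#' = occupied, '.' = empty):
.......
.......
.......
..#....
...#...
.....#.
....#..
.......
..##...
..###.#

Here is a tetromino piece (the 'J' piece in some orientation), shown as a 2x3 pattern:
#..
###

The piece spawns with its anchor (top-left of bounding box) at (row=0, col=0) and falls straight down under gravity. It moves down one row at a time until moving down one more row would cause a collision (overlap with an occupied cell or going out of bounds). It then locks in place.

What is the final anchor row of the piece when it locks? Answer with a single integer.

Spawn at (row=0, col=0). Try each row:
  row 0: fits
  row 1: fits
  row 2: blocked -> lock at row 1

Answer: 1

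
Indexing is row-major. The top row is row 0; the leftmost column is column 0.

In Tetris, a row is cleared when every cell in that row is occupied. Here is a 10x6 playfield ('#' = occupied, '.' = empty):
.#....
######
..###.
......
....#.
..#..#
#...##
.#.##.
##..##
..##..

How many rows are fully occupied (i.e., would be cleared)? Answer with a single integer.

Check each row:
  row 0: 5 empty cells -> not full
  row 1: 0 empty cells -> FULL (clear)
  row 2: 3 empty cells -> not full
  row 3: 6 empty cells -> not full
  row 4: 5 empty cells -> not full
  row 5: 4 empty cells -> not full
  row 6: 3 empty cells -> not full
  row 7: 3 empty cells -> not full
  row 8: 2 empty cells -> not full
  row 9: 4 empty cells -> not full
Total rows cleared: 1

Answer: 1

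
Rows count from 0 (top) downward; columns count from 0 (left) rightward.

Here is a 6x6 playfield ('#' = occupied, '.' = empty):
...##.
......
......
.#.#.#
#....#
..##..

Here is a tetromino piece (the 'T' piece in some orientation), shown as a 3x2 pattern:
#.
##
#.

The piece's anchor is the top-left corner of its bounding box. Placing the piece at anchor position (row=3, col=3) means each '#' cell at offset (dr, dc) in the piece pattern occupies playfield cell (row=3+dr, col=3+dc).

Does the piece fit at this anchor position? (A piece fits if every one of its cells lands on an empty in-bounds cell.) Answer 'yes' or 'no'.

Answer: no

Derivation:
Check each piece cell at anchor (3, 3):
  offset (0,0) -> (3,3): occupied ('#') -> FAIL
  offset (1,0) -> (4,3): empty -> OK
  offset (1,1) -> (4,4): empty -> OK
  offset (2,0) -> (5,3): occupied ('#') -> FAIL
All cells valid: no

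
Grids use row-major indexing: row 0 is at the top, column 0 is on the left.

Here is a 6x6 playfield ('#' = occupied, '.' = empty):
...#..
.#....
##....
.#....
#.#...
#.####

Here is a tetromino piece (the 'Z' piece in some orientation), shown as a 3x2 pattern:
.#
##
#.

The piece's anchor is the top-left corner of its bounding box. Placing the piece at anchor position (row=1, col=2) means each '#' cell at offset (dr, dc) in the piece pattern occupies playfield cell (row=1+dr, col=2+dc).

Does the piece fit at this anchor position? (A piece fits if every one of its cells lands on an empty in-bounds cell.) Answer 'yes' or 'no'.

Check each piece cell at anchor (1, 2):
  offset (0,1) -> (1,3): empty -> OK
  offset (1,0) -> (2,2): empty -> OK
  offset (1,1) -> (2,3): empty -> OK
  offset (2,0) -> (3,2): empty -> OK
All cells valid: yes

Answer: yes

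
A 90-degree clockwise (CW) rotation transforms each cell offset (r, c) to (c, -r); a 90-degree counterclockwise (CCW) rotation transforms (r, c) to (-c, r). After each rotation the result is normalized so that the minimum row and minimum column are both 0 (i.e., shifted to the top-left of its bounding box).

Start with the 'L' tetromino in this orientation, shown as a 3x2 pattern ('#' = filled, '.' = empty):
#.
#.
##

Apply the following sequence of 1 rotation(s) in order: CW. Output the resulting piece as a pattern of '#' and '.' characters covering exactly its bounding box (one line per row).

Answer: ###
#..

Derivation:
Start:
#.
#.
##
After rotation 1 (CW):
###
#..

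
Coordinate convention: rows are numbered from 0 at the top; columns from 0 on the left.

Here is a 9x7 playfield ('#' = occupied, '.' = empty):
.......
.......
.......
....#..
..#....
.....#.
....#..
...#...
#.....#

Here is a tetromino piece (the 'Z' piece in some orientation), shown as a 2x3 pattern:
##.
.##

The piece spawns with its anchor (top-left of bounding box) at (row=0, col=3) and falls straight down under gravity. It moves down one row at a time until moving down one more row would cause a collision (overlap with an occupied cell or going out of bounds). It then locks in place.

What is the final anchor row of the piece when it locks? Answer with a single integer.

Answer: 1

Derivation:
Spawn at (row=0, col=3). Try each row:
  row 0: fits
  row 1: fits
  row 2: blocked -> lock at row 1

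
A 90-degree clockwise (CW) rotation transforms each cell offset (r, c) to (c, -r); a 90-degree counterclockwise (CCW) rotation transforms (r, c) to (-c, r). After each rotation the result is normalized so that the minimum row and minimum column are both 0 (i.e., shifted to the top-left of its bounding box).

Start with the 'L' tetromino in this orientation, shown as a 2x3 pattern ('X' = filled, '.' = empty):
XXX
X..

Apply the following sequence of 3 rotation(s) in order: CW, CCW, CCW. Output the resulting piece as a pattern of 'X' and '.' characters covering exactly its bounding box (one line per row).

Answer: X.
X.
XX

Derivation:
Start:
XXX
X..
After rotation 1 (CW):
XX
.X
.X
After rotation 2 (CCW):
XXX
X..
After rotation 3 (CCW):
X.
X.
XX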